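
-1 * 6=-6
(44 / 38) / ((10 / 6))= 66 / 95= 0.69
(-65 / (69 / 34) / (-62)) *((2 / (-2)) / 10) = -221 / 4278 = -0.05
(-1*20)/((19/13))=-260/19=-13.68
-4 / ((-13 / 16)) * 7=448 / 13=34.46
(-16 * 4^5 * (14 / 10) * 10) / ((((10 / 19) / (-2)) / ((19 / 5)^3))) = 29892509696 / 625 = 47828015.51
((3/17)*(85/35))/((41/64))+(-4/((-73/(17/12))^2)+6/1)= 6.67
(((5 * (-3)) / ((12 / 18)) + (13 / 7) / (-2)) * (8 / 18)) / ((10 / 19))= -6232 / 315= -19.78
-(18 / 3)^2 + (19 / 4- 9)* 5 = -229 / 4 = -57.25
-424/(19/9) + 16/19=-200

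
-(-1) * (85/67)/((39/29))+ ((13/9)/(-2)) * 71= -789143/15678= -50.33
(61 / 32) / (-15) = -61 / 480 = -0.13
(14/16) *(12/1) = 21/2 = 10.50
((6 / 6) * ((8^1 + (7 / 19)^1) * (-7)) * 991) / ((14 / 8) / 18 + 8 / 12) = -79414776 / 1045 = -75995.00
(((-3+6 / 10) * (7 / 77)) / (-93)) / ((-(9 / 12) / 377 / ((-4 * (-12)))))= -96512 / 1705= -56.61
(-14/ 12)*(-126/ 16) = 147/ 16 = 9.19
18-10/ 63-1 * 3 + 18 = 2069/ 63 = 32.84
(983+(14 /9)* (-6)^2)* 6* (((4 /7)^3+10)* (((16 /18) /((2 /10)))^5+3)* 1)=744764658262204 /6751269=110314765.75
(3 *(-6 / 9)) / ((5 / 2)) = -4 / 5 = -0.80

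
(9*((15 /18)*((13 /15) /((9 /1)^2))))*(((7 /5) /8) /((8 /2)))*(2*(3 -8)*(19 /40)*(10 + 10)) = -1729 /5184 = -0.33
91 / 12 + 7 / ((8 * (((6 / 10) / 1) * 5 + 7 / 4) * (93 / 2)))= 53627 / 7068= 7.59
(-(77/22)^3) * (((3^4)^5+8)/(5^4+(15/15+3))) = -1195967052287/5032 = -237672307.69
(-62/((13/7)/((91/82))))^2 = 2307361/1681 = 1372.61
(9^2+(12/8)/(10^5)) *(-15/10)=-48600009/400000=-121.50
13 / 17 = 0.76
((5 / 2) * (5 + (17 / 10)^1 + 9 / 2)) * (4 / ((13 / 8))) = 896 / 13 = 68.92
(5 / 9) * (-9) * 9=-45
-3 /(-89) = 3 /89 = 0.03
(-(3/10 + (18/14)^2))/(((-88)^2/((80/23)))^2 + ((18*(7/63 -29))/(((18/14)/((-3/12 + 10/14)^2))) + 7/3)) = -43065/109296825043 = -0.00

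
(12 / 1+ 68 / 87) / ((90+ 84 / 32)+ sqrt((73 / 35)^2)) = 0.13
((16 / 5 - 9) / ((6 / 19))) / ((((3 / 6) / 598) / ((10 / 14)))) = -329498 / 21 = -15690.38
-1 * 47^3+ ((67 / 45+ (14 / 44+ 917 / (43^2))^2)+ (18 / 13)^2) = -1306456505284313363 / 12583991096820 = -103818.93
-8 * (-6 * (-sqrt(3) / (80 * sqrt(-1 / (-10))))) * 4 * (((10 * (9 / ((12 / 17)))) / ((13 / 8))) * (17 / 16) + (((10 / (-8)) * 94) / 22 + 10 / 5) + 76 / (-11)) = -11406 * sqrt(30) / 65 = -961.13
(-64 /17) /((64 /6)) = -6 /17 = -0.35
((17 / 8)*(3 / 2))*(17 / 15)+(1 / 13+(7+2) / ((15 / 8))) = 8829 / 1040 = 8.49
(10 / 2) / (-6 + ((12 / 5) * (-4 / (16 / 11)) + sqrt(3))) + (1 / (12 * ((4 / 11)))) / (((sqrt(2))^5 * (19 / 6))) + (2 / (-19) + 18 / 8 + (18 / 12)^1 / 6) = -125 * sqrt(3) / 3894 + 11 * sqrt(2) / 1216 + 24542 / 12331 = 1.95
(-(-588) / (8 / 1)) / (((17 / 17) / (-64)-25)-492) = -672 / 4727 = -0.14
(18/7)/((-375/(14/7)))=-12/875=-0.01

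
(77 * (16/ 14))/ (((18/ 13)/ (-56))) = -32032/ 9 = -3559.11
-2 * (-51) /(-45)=-34 /15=-2.27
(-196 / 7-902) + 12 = -918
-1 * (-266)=266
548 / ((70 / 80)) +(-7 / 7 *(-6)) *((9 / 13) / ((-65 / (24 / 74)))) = 626.26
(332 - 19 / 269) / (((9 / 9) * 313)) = 89289 / 84197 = 1.06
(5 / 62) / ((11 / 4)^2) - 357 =-1339067 / 3751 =-356.99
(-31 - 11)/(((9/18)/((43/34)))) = -1806/17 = -106.24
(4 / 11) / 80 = 1 / 220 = 0.00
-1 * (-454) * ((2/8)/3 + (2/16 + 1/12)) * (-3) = -397.25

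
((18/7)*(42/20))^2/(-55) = -729/1375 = -0.53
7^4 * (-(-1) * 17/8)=40817/8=5102.12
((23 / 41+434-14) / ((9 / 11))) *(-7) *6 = -2655422 / 123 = -21588.80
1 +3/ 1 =4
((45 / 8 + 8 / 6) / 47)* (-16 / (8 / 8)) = -334 / 141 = -2.37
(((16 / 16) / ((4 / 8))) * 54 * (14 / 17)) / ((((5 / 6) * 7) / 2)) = 30.49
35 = 35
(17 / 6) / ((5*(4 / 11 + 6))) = 187 / 2100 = 0.09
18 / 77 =0.23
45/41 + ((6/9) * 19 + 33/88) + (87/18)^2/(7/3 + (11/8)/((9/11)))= 5675945/284376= 19.96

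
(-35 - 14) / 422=-49 / 422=-0.12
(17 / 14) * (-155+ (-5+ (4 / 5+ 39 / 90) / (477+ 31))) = -41452171 / 213360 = -194.28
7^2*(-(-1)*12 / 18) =98 / 3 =32.67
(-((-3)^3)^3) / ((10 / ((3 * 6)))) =177147 / 5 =35429.40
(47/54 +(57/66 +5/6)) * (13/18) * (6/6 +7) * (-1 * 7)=-277550/2673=-103.83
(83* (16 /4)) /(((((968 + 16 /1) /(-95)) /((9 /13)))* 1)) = -23655 /1066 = -22.19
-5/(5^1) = -1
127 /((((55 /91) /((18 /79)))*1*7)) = 29718 /4345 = 6.84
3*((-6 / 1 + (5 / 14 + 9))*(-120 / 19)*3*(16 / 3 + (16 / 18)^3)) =-4136000 / 3591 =-1151.77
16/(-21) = -16/21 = -0.76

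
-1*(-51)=51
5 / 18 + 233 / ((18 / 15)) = 1750 / 9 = 194.44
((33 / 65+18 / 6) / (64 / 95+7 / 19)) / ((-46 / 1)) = -0.07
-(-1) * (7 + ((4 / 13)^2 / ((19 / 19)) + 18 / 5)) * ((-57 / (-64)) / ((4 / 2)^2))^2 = 29361213 / 55377920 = 0.53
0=0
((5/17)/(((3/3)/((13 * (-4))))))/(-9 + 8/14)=1820/1003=1.81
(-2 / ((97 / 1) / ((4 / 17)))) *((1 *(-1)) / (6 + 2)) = 1 / 1649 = 0.00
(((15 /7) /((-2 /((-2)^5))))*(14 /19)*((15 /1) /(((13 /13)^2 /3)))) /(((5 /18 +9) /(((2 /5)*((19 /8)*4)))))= 77760 /167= 465.63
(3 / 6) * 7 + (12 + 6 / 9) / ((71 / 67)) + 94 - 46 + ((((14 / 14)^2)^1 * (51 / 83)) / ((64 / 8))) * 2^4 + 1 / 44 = 50332229 / 777876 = 64.70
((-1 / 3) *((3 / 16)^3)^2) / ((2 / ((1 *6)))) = -729 / 16777216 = -0.00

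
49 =49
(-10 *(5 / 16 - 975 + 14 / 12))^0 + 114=115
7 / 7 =1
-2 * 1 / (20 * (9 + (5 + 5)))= -1 / 190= -0.01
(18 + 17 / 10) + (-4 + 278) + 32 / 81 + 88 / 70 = 1674647 / 5670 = 295.35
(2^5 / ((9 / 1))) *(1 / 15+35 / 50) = 368 / 135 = 2.73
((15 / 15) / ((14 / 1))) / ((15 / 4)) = 0.02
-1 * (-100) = 100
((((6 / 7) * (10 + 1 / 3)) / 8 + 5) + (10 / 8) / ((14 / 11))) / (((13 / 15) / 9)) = 53595 / 728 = 73.62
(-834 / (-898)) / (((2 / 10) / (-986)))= -2055810 / 449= -4578.64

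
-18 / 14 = -9 / 7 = -1.29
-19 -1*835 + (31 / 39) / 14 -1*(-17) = -456971 / 546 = -836.94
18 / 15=6 / 5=1.20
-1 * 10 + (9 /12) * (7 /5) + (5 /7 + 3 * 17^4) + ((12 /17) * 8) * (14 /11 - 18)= 6557050769 /26180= 250460.30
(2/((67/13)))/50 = 13/1675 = 0.01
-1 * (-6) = 6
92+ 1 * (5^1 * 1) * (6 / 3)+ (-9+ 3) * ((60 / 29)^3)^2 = -219264021258 / 594823321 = -368.62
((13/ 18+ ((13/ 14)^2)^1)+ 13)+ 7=38075/ 1764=21.58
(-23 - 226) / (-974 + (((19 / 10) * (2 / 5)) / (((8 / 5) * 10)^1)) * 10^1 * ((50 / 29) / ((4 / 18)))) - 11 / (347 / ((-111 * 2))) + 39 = 3616225671 / 78114211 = 46.29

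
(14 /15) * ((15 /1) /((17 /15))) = 210 /17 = 12.35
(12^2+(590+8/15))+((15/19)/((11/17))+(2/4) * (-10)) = 2290912/3135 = 730.75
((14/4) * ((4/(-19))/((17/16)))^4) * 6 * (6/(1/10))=21139292160/10884540241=1.94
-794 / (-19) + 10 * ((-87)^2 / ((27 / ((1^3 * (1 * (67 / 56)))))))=5419661 / 1596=3395.78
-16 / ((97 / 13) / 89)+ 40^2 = 136688 / 97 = 1409.15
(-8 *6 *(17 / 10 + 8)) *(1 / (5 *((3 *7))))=-776 / 175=-4.43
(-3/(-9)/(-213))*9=-1/71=-0.01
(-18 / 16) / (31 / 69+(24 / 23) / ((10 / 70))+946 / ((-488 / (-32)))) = -0.02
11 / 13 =0.85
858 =858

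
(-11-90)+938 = 837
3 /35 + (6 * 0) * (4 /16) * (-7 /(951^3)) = 3 /35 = 0.09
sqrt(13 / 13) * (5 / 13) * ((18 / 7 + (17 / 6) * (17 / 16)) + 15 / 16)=1685 / 672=2.51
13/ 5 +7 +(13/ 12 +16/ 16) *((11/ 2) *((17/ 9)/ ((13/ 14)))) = 231017/ 7020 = 32.91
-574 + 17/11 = -6297/11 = -572.45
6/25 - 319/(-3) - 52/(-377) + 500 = 1319597/2175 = 606.71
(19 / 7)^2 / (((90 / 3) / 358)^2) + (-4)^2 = 1065.14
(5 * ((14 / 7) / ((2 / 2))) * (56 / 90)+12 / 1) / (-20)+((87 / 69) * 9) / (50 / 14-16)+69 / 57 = -12067 / 19665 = -0.61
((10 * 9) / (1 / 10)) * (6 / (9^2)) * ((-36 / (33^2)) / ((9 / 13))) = -10400 / 3267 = -3.18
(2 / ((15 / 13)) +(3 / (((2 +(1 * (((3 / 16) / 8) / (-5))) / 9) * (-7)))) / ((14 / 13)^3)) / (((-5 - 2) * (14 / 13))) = -1403517791 / 6774817665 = -0.21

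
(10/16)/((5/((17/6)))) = 17/48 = 0.35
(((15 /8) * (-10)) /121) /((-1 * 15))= 5 /484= 0.01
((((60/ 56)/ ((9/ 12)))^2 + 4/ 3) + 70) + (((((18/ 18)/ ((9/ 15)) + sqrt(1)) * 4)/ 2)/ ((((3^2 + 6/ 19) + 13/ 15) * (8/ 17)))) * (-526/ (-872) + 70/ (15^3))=309968831503/ 4184887140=74.07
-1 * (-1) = 1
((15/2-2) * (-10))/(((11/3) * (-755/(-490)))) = -1470/151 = -9.74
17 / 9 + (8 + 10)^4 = 944801 / 9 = 104977.89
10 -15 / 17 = 155 / 17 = 9.12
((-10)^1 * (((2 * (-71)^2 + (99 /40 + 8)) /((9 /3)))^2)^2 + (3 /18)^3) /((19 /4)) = -269657249667796.95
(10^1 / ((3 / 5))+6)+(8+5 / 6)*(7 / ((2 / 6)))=1249 / 6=208.17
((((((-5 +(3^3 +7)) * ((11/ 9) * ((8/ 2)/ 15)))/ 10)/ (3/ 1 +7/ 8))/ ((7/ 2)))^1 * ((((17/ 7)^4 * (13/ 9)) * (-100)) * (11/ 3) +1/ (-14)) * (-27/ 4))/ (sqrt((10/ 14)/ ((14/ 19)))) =3047993782636 * sqrt(190)/ 4772887875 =8802.57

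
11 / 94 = 0.12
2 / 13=0.15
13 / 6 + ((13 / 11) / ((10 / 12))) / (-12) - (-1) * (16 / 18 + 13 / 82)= 125663 / 40590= 3.10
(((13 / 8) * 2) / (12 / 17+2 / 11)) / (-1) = -3.66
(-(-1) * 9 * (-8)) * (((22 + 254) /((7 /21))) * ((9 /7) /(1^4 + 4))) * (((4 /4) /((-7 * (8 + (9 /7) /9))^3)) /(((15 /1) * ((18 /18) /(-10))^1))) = -13248 /240065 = -0.06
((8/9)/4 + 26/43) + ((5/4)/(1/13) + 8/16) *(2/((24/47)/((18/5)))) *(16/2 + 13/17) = 544959961/263160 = 2070.83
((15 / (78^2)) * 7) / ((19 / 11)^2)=4235 / 732108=0.01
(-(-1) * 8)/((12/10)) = 20/3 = 6.67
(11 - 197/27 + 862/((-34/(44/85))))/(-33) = 367528/1287495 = 0.29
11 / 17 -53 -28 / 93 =-83246 / 1581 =-52.65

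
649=649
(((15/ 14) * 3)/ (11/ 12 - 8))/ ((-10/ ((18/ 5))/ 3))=0.49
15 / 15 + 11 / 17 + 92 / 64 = 839 / 272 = 3.08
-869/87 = -9.99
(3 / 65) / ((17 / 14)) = 42 / 1105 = 0.04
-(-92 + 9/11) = 1003/11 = 91.18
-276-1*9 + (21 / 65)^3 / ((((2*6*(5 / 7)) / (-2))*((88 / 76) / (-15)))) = -3442565787 / 12083500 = -284.90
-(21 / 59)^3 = -9261 / 205379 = -0.05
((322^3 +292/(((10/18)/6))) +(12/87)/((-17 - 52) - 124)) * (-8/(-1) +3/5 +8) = 77555399511748/139925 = 554264066.55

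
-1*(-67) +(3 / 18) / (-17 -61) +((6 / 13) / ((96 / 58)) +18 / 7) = 457645 / 6552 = 69.85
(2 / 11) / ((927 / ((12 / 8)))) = 1 / 3399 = 0.00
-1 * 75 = -75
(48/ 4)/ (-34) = -6/ 17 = -0.35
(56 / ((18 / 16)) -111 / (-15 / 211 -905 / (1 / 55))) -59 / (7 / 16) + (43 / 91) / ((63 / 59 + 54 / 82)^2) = -84.92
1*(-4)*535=-2140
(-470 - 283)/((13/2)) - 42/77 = -16644/143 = -116.39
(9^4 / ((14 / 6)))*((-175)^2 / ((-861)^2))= 1366875 / 11767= 116.16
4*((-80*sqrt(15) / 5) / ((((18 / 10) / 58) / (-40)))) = 319478.09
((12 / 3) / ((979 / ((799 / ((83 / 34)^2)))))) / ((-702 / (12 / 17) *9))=-434656 / 7101780543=-0.00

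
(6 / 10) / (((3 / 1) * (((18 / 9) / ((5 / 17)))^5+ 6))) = 625 / 45454174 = 0.00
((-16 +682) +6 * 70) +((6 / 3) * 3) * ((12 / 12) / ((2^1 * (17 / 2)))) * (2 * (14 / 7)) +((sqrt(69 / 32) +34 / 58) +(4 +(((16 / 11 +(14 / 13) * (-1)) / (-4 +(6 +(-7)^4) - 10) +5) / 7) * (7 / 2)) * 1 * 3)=sqrt(138) / 8 +373678992473 / 337408214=1108.97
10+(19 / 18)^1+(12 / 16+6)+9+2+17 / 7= 7871 / 252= 31.23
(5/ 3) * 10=50/ 3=16.67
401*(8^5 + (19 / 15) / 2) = 394206659 / 30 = 13140221.97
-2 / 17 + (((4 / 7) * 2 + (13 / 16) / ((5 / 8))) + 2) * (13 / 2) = 68451 / 2380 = 28.76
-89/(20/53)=-4717/20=-235.85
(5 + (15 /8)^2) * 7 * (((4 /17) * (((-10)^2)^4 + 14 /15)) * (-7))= -4005750037387 /408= -9818014797.52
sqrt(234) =3 * sqrt(26) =15.30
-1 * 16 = -16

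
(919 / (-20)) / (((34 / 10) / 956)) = -219641 / 17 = -12920.06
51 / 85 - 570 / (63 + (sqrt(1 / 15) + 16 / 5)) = -6582108 / 821695 + 1425 * sqrt(15) / 164339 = -7.98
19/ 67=0.28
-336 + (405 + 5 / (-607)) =41878 / 607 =68.99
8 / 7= 1.14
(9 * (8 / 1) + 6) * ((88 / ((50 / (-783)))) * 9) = -24185304 / 25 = -967412.16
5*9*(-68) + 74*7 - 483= -3025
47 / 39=1.21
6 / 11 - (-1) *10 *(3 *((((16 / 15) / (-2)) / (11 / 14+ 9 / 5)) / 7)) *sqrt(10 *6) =-6.30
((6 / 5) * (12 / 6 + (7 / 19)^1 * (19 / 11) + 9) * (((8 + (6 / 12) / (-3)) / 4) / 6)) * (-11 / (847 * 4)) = -188 / 12705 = -0.01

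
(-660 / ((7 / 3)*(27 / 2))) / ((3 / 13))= -5720 / 63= -90.79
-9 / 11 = -0.82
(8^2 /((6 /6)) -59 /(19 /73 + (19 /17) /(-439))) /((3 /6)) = -23156901 /70205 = -329.85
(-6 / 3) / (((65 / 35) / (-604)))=8456 / 13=650.46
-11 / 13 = -0.85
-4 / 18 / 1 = -2 / 9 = -0.22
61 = 61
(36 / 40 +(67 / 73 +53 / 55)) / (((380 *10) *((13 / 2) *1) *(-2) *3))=-1489 / 79336400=-0.00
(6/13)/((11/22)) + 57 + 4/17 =12853/221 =58.16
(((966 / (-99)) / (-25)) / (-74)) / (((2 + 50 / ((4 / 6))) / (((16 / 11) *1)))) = -368 / 3693525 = -0.00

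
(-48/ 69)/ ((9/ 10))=-160/ 207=-0.77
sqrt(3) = 1.73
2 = 2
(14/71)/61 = 14/4331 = 0.00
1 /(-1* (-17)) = 1 /17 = 0.06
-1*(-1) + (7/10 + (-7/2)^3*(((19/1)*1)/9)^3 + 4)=-11596973/29160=-397.70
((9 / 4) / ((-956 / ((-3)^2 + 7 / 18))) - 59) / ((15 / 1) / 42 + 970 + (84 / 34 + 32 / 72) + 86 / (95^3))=-0.06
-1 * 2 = -2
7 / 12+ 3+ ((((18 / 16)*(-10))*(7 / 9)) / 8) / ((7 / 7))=239 / 96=2.49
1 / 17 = 0.06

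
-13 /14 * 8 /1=-7.43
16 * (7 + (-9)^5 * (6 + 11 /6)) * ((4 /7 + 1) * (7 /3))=-81407656 /3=-27135885.33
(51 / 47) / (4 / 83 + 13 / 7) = 9877 / 17343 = 0.57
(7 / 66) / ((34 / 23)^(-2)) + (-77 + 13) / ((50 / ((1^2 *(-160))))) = 17896198 / 87285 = 205.03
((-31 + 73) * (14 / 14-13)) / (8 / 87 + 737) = -6264 / 9161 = -0.68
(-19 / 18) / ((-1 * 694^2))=19 / 8669448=0.00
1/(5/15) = 3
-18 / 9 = -2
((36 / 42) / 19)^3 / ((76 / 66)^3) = 970299 / 16136737183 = 0.00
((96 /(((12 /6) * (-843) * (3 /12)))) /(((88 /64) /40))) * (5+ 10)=-307200 /3091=-99.39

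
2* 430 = 860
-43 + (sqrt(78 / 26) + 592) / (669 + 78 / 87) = -818193 / 19427 + 29 * sqrt(3) / 19427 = -42.11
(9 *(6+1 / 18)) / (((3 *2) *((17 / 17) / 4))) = 109 / 3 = 36.33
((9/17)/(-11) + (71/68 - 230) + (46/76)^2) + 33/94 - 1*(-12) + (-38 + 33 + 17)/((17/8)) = -1336646511/6345658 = -210.64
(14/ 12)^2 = 49/ 36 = 1.36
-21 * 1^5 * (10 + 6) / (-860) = 84 / 215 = 0.39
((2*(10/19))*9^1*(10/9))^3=1166.35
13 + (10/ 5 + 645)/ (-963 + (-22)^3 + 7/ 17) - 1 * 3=1962801/ 197380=9.94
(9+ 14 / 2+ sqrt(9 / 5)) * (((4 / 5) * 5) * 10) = 24 * sqrt(5)+ 640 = 693.67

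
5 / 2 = 2.50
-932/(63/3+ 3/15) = -2330/53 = -43.96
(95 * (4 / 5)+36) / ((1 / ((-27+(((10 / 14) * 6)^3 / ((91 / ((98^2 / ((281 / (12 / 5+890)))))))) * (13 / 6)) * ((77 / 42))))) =3296752536 / 281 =11732215.43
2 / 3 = 0.67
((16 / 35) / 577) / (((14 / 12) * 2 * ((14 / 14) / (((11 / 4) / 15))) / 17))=748 / 706825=0.00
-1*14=-14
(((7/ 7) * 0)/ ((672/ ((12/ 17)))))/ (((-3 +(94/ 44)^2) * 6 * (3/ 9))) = 0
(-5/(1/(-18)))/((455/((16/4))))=72/91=0.79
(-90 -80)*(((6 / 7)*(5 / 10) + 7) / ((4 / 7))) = -2210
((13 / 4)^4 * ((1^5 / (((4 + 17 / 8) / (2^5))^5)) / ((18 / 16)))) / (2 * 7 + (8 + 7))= 981348487528448 / 73726039989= 13310.74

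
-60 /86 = -30 /43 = -0.70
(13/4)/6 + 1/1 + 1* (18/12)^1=73/24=3.04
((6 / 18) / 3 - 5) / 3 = -1.63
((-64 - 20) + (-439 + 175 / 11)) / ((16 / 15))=-41835 / 88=-475.40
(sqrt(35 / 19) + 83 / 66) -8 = -445 / 66 + sqrt(665) / 19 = -5.39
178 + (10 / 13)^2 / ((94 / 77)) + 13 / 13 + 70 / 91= 180.25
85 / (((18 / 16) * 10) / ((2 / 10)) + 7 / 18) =1.50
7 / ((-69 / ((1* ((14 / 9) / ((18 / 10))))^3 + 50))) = -5.14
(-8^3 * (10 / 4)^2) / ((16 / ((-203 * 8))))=324800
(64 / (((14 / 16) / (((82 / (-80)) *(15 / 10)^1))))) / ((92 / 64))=-62976 / 805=-78.23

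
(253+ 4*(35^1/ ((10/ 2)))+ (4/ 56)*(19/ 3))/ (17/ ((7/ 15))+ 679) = 11821/ 30048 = 0.39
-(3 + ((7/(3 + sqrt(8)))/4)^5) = -56525013/1024 + 19983523* sqrt(2)/512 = -3.00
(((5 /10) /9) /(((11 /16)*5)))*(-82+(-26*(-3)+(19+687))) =11.35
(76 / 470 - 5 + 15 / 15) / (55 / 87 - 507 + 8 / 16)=156948 / 20684935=0.01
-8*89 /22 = -356 /11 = -32.36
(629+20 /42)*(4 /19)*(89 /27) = 4705964 /10773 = 436.83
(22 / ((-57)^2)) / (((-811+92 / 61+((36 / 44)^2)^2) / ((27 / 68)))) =-29472333 / 8868673430732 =-0.00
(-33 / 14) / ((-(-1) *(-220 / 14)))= 3 / 20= 0.15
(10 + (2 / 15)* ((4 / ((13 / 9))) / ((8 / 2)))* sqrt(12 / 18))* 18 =36* sqrt(6) / 65 + 180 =181.36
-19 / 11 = -1.73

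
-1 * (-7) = 7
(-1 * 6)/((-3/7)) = 14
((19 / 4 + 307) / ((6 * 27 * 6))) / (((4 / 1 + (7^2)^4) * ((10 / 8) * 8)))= 1247 / 224135618400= 0.00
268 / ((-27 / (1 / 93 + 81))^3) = -114607131213472 / 15832158831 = -7238.88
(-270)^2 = 72900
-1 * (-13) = 13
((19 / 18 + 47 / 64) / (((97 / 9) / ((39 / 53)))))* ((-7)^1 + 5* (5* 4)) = 3739437 / 329024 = 11.37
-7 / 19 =-0.37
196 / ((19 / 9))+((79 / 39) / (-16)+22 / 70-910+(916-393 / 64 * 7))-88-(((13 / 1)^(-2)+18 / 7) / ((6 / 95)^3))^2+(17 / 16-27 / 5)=-81150322361690319613 / 775372885560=-104659737.11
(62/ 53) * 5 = 310/ 53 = 5.85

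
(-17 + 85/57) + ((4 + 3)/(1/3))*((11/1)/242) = -18251/1254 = -14.55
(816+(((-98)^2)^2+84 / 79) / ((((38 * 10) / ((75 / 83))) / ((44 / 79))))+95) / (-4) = -30767.78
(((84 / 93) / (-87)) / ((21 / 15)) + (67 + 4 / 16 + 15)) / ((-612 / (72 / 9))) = -887233 / 825282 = -1.08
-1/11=-0.09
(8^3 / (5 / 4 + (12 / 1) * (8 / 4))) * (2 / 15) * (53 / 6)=108544 / 4545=23.88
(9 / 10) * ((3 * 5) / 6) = 9 / 4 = 2.25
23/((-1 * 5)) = -23/5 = -4.60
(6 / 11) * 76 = 456 / 11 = 41.45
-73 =-73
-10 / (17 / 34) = -20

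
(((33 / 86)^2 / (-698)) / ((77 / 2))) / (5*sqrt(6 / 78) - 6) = 495*sqrt(13) / 8004313604 + 3861 / 4002156802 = 0.00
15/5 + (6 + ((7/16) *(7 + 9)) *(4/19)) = 199/19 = 10.47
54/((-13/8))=-432/13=-33.23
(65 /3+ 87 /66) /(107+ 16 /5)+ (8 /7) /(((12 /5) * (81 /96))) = 5312605 /6873174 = 0.77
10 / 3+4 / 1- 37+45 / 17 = -1378 / 51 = -27.02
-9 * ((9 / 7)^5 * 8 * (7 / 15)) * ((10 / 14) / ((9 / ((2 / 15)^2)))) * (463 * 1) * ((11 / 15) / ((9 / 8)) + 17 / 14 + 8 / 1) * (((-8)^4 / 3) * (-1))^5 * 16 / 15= 2548177443388158562550153216 / 661775625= 3850515714277265141.87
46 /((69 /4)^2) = 32 /207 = 0.15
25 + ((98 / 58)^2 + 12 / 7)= 174074 / 5887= 29.57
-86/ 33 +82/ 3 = 272/ 11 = 24.73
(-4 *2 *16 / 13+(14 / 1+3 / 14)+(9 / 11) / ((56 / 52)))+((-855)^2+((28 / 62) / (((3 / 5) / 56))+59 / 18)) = 408348100513 / 558558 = 731075.56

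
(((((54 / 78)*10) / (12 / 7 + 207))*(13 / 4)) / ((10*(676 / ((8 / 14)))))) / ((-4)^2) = 3 / 5267392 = 0.00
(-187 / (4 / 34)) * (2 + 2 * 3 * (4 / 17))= -5423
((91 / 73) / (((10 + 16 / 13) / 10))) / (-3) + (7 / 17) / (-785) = -79047584 / 213346515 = -0.37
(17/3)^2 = 289/9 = 32.11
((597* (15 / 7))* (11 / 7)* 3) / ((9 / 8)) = 262680 / 49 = 5360.82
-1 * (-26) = 26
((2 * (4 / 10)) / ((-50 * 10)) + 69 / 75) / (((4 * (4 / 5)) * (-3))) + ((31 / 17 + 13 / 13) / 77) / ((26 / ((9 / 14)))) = -33863153 / 357357000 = -0.09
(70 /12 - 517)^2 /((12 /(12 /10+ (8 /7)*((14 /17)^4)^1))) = 3389374335947 /90202680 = 37575.10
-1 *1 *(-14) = 14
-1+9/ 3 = 2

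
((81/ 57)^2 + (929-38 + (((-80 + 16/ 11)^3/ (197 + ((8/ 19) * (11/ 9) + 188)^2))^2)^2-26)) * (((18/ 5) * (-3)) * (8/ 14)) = -2023579324442535170138647385757654598955334847155930954480/ 9454747139320750169825406550359844355602980248867647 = -214027.86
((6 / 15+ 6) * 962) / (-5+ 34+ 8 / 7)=215488 / 1055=204.25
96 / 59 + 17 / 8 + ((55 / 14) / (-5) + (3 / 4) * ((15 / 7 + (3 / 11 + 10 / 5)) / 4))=137901 / 36344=3.79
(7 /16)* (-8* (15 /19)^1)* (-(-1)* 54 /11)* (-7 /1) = 19845 /209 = 94.95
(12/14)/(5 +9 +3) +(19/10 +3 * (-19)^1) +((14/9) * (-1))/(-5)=-586249/10710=-54.74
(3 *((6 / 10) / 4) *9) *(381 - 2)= 30699 / 20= 1534.95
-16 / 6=-2.67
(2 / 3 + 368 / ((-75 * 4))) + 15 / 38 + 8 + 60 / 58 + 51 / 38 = 140661 / 13775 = 10.21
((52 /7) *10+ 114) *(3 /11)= 3954 /77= 51.35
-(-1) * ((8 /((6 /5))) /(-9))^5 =-3200000 /14348907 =-0.22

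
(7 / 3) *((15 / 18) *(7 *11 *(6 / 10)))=539 / 6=89.83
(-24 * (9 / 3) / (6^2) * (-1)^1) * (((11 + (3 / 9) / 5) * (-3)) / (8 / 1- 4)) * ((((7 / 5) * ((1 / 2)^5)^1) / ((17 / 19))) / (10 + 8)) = -11039 / 244800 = -0.05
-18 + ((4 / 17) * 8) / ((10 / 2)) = -1498 / 85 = -17.62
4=4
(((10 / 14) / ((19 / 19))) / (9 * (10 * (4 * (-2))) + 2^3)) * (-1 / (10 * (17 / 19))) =19 / 169456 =0.00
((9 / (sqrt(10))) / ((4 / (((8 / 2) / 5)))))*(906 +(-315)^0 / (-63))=57077*sqrt(10) / 350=515.70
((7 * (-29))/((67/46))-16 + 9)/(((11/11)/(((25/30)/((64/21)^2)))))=-7208145/548864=-13.13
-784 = -784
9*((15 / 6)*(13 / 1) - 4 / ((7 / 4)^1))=3807 / 14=271.93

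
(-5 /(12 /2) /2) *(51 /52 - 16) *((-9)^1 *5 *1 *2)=-58575 /104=-563.22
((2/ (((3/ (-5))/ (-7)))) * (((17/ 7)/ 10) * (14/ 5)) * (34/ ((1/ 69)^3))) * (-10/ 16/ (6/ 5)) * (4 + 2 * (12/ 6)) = -738415230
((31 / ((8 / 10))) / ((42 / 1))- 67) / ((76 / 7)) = -11101 / 1824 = -6.09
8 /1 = 8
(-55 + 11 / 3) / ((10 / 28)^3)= -422576 / 375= -1126.87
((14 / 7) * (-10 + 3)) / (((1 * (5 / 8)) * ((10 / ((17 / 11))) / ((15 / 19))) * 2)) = -1428 / 1045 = -1.37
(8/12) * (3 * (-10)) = -20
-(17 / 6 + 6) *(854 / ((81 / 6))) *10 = -452620 / 81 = -5587.90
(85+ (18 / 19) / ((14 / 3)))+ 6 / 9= 34262 / 399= 85.87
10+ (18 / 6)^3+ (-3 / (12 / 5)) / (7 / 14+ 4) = 661 / 18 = 36.72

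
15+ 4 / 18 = 137 / 9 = 15.22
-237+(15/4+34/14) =-6463/28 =-230.82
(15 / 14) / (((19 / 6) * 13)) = 45 / 1729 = 0.03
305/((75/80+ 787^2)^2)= 78080/98206494586561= 0.00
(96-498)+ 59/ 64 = -25669/ 64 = -401.08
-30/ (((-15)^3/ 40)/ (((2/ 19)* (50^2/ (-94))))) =-8000/ 8037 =-1.00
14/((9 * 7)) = 2/9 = 0.22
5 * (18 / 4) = 45 / 2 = 22.50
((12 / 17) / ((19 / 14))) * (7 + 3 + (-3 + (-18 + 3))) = -1344 / 323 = -4.16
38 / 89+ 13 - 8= 483 / 89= 5.43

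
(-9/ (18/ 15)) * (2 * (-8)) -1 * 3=117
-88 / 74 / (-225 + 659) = -22 / 8029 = -0.00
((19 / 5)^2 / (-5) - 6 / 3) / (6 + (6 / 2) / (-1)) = -611 / 375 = -1.63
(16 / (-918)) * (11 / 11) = -8 / 459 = -0.02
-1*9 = -9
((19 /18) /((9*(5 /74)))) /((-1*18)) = -703 /7290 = -0.10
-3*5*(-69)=1035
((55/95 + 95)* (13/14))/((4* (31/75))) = 221325/4123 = 53.68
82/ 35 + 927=32527/ 35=929.34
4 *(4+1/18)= 146/9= 16.22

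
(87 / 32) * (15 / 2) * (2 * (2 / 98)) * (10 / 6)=2175 / 1568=1.39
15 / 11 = 1.36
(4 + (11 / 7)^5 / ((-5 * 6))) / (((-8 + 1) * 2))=-1855789 / 7058940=-0.26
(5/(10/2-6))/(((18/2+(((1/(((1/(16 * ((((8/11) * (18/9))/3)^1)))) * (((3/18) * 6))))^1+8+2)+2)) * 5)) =-33/949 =-0.03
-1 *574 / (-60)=287 / 30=9.57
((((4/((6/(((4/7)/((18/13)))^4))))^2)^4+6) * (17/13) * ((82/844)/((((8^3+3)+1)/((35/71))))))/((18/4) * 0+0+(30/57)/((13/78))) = 988496768829547431805698891398941251968774809801199550049120541393/4286320923806555491720271682044612335220601180591950827271715963025488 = 0.00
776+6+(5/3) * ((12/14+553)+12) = 36227/21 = 1725.10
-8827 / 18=-490.39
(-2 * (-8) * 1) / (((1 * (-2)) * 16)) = -1 / 2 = -0.50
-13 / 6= -2.17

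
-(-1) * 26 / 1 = 26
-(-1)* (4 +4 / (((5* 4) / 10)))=6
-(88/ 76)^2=-1.34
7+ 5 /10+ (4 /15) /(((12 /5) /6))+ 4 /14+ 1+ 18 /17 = 7505 /714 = 10.51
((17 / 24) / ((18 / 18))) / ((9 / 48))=34 / 9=3.78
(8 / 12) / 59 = 2 / 177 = 0.01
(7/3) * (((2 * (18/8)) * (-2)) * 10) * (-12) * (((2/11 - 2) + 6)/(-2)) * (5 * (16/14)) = -331200/11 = -30109.09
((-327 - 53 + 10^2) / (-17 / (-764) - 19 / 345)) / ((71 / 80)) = 5904192000 / 614221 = 9612.49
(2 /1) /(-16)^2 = 1 /128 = 0.01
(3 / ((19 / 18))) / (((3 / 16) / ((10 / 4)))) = 720 / 19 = 37.89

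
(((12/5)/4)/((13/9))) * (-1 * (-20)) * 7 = 756/13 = 58.15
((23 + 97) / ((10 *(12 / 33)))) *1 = 33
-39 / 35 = -1.11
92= 92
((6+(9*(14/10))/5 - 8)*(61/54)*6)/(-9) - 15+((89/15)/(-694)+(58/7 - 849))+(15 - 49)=-8756456299/9837450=-890.11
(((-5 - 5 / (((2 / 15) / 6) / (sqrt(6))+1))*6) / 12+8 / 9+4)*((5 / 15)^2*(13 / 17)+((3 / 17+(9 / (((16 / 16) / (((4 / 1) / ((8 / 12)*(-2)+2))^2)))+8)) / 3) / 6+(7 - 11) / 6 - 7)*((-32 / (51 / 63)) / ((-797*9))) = -1511797672 / 226663564977+1552600*sqrt(6) / 2798315617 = -0.01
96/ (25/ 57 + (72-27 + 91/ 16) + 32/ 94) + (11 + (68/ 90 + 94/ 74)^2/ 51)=4037789995390994/ 311900570241975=12.95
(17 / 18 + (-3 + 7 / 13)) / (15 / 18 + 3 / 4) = -710 / 741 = -0.96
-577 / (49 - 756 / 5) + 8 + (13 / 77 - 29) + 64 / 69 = -5529889 / 387849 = -14.26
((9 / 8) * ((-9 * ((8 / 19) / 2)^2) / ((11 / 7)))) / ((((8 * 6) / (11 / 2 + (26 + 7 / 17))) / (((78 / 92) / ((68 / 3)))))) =-23992605 / 3378590336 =-0.01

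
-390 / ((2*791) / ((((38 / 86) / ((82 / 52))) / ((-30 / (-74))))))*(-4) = 0.68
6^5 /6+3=1299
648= 648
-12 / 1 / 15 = -4 / 5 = -0.80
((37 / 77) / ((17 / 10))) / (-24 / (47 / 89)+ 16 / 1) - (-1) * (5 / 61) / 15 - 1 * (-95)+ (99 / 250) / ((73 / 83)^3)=770429639580214081 / 8060749483363500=95.58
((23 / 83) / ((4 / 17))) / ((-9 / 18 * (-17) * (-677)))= -23 / 112382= -0.00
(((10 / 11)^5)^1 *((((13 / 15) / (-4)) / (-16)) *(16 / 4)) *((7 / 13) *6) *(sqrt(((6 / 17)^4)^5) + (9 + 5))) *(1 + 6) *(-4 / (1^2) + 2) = -6914873892753190000 / 324677833661211899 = -21.30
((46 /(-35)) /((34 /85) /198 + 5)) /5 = -2277 /43330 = -0.05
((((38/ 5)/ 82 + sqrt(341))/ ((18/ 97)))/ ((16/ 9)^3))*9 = 1343547/ 1679360 + 70713*sqrt(341)/ 8192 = 160.20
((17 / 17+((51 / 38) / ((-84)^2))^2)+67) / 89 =543188717857 / 710938174464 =0.76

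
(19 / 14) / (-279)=-19 / 3906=-0.00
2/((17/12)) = 24/17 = 1.41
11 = 11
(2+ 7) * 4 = 36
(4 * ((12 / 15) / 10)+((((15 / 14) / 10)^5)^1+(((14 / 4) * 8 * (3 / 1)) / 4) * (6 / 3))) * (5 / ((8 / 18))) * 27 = 4424683826817 / 344207360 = 12854.70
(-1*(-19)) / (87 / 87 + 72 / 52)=247 / 31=7.97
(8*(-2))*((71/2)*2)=-1136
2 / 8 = 1 / 4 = 0.25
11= 11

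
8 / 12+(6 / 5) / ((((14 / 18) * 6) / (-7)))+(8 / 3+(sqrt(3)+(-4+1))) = -22 / 15+sqrt(3) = 0.27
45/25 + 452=2269/5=453.80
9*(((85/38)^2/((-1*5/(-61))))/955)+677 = 186877969/275804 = 677.58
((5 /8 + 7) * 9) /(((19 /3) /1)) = 1647 /152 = 10.84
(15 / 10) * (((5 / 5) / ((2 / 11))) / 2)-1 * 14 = -79 / 8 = -9.88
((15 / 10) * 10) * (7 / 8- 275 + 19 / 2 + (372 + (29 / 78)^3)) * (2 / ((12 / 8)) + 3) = 127448525 / 18252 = 6982.72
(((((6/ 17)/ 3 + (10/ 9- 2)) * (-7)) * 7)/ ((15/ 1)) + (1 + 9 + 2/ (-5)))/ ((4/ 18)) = 13907/ 255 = 54.54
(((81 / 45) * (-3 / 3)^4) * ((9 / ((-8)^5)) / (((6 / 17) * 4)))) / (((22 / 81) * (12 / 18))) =-111537 / 57671680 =-0.00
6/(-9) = -2/3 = -0.67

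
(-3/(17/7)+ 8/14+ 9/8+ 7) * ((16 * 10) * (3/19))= 426180/2261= 188.49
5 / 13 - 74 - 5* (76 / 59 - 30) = 53647 / 767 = 69.94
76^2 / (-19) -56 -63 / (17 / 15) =-7065 / 17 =-415.59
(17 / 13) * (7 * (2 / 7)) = 34 / 13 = 2.62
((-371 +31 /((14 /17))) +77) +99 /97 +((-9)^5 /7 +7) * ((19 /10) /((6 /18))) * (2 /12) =-1602921 /194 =-8262.48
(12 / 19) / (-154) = -6 / 1463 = -0.00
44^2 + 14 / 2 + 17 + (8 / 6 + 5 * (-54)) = 5074 / 3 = 1691.33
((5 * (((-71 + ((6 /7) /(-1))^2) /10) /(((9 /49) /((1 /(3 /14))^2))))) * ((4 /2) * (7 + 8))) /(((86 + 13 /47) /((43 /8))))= -340956847 /43794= -7785.47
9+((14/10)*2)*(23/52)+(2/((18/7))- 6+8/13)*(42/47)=112211/18330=6.12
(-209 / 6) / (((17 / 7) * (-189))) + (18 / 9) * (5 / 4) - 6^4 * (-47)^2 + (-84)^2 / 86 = -169508029727 / 59211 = -2862779.38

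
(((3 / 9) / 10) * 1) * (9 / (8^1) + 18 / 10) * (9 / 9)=39 / 400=0.10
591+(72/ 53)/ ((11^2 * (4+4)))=3790092/ 6413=591.00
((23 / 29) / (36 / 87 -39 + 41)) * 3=69 / 70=0.99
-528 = -528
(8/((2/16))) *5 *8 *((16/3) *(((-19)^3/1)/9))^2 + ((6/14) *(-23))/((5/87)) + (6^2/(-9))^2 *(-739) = 1079119293960053/25515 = 42293525140.51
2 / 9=0.22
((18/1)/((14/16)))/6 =24/7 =3.43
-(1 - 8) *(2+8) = 70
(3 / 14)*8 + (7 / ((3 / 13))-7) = 526 / 21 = 25.05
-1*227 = -227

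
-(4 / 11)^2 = -16 / 121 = -0.13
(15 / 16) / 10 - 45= -1437 / 32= -44.91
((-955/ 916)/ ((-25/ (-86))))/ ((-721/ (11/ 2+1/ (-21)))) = 8213/ 302820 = 0.03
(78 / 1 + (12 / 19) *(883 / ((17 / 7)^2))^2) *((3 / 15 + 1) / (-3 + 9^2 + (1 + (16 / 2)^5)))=9035271036 / 17374957151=0.52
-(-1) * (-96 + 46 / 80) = -3817 / 40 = -95.42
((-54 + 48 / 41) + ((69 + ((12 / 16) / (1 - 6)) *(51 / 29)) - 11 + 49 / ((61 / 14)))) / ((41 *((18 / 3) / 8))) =7810329 / 14868445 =0.53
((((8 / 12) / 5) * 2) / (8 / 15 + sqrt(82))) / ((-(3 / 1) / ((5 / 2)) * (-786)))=-20 / 10838547 + 25 * sqrt(82) / 7225698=0.00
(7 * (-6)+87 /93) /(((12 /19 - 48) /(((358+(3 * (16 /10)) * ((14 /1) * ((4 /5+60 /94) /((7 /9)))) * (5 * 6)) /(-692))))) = -11612493131 /2268549000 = -5.12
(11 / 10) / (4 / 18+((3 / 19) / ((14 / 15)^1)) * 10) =13167 / 22910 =0.57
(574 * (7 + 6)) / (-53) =-7462 / 53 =-140.79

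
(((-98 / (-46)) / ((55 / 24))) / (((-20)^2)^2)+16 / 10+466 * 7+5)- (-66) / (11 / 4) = 83302780147 / 25300000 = 3292.60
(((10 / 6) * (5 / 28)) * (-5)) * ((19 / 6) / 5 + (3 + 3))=-4975 / 504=-9.87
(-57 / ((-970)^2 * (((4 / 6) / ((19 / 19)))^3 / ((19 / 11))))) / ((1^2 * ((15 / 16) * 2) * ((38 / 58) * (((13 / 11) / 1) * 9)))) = -1653 / 61158500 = -0.00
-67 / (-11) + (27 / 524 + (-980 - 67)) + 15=-5913043 / 5764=-1025.86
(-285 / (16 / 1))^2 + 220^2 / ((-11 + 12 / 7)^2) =38012209 / 43264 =878.61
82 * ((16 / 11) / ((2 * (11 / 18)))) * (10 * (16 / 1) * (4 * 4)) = 30228480 / 121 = 249822.15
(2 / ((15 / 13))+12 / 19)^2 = 454276 / 81225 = 5.59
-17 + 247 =230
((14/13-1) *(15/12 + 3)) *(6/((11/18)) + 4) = 646/143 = 4.52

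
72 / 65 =1.11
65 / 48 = 1.35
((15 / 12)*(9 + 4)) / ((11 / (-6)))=-195 / 22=-8.86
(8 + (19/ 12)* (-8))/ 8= -7/ 12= -0.58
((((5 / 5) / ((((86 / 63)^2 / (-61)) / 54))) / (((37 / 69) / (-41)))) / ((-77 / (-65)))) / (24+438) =8177182065 / 33111892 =246.96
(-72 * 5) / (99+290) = -360 / 389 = -0.93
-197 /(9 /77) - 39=-15520 /9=-1724.44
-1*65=-65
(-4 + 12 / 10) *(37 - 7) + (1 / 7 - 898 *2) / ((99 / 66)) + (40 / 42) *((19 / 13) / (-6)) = -149932 / 117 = -1281.47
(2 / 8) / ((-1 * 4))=-1 / 16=-0.06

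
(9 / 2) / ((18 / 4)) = 1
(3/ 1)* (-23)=-69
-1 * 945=-945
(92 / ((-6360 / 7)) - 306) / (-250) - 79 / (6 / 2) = -3326933 / 132500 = -25.11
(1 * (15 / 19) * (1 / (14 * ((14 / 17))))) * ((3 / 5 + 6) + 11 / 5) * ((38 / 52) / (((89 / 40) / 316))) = 62.54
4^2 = 16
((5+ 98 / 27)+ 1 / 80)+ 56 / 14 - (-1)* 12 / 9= 30187 / 2160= 13.98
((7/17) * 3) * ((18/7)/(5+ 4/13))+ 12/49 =16158/19159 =0.84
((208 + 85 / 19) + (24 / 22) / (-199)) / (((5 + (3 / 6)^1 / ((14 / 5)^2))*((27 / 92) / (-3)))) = -63737818592 / 148604643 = -428.91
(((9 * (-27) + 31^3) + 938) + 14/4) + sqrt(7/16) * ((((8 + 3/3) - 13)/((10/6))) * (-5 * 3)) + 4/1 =9 * sqrt(7) + 60987/2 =30517.31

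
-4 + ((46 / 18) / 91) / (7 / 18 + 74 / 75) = -224166 / 56329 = -3.98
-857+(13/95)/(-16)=-857.01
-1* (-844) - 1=843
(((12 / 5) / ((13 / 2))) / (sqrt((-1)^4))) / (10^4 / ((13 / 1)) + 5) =8 / 16775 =0.00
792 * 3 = 2376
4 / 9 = 0.44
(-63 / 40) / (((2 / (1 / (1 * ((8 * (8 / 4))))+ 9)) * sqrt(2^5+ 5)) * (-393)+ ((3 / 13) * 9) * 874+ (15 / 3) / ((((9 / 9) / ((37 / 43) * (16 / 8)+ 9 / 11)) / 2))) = -576142801379145 / 617994513799939072 - 27148140230211 * sqrt(37) / 617994513799939072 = -0.00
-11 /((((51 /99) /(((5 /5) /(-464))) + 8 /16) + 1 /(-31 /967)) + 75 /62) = 11253 /274690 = 0.04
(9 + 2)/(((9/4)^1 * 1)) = 44/9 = 4.89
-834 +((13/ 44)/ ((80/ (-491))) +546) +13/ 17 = -17296671/ 59840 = -289.05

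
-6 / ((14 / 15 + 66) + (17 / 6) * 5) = -60 / 811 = -0.07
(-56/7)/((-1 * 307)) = 8/307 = 0.03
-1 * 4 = -4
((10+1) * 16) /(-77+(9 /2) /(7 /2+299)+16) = -6655 /2306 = -2.89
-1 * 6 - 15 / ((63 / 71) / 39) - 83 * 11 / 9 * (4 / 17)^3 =-206327593 / 309519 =-666.61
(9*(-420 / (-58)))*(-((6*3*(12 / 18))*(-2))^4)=-627056640 / 29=-21622642.76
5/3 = 1.67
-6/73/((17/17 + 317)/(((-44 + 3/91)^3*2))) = 128096024002/2915566199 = 43.94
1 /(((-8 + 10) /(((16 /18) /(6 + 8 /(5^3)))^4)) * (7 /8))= 250000000000 /947599706733687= 0.00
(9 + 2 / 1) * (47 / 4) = 517 / 4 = 129.25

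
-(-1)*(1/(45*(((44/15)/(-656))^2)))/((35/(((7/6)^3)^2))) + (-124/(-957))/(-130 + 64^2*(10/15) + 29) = 6463654508251/80722172916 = 80.07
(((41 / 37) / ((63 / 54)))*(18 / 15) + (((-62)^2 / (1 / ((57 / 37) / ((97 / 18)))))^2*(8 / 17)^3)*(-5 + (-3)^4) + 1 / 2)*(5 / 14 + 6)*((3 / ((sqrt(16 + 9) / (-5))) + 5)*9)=33937173080405865945603 / 31009142787770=1094424741.52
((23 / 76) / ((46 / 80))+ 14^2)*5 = 18670 / 19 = 982.63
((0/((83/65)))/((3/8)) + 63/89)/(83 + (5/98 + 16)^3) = 59295096/353351222317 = 0.00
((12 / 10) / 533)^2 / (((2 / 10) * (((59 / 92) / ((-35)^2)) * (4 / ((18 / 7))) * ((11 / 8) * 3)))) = 1391040 / 184373761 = 0.01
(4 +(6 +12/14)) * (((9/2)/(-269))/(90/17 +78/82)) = -79458/2732233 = -0.03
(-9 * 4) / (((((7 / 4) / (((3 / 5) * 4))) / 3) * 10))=-2592 / 175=-14.81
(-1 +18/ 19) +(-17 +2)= -286/ 19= -15.05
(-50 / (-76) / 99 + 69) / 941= 259603 / 3540042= 0.07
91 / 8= 11.38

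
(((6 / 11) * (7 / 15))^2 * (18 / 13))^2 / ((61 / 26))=24893568 / 7256445625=0.00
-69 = -69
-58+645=587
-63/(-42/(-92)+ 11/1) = -2898/527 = -5.50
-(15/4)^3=-3375/64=-52.73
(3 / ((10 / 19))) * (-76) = -2166 / 5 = -433.20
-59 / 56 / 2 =-59 / 112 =-0.53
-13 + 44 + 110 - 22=119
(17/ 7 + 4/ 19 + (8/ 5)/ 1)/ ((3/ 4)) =11276/ 1995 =5.65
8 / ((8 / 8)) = 8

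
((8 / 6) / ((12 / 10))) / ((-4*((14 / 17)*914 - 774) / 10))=425 / 3258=0.13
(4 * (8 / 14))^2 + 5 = 501 / 49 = 10.22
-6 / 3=-2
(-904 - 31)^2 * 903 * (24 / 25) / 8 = 94731021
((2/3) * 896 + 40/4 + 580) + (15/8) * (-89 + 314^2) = 4461311/24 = 185887.96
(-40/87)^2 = 1600/7569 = 0.21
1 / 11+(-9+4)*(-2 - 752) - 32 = 41119 / 11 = 3738.09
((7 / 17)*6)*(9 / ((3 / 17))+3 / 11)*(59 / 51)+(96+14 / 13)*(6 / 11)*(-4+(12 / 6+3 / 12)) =2226693 / 41327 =53.88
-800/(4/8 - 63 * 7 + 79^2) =-1600/11601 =-0.14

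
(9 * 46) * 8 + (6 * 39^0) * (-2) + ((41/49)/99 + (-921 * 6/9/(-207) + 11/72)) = 982772893/297528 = 3303.13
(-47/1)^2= 2209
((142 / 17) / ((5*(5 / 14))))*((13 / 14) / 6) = 923 / 1275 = 0.72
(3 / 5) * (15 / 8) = 9 / 8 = 1.12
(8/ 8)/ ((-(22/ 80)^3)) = -64000/ 1331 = -48.08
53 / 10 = 5.30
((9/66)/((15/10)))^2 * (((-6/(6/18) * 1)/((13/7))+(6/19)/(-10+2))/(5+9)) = -0.01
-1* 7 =-7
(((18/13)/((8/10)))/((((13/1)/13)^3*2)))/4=45/208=0.22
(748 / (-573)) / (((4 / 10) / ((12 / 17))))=-440 / 191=-2.30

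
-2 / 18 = -1 / 9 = -0.11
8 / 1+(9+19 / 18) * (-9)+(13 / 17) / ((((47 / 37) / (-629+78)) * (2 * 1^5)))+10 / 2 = -194438 / 799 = -243.35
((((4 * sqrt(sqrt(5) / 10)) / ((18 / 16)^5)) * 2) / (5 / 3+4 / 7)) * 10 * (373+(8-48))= 67895296 * sqrt(2) * 5^(3 / 4) / 102789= 3123.46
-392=-392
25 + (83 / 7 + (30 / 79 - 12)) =13956 / 553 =25.24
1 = 1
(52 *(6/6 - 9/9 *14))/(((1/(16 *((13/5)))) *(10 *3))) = -70304/75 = -937.39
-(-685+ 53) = 632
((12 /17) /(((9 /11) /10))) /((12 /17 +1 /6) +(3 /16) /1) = 1408 /173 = 8.14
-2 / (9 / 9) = -2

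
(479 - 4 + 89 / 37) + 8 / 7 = 123944 / 259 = 478.55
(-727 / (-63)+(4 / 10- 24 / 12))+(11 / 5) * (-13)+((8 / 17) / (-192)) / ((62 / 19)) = -49565291 / 2656080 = -18.66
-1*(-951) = 951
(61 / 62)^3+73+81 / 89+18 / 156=20674814397 / 275745496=74.98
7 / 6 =1.17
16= 16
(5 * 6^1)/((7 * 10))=0.43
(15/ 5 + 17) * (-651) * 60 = -781200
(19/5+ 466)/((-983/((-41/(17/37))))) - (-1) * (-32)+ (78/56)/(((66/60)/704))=527610911/584885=902.08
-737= -737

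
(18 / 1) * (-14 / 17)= -252 / 17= -14.82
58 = 58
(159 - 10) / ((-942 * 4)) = -149 / 3768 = -0.04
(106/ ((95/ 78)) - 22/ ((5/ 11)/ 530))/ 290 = -1214336/ 13775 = -88.16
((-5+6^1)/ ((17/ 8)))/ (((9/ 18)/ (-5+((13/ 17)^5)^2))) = -159073776166336/ 34271896307633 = -4.64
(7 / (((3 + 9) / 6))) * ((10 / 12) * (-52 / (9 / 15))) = -2275 / 9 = -252.78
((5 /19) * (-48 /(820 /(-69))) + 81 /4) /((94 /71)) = 100323 /6232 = 16.10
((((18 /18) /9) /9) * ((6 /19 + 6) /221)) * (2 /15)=16 /340119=0.00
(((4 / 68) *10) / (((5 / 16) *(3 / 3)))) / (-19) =-32 / 323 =-0.10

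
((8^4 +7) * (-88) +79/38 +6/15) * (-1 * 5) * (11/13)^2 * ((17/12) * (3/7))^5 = 906611937611941/8501921792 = 106636.12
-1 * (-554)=554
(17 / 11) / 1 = 1.55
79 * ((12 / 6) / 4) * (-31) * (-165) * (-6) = -1212255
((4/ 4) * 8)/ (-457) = -8/ 457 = -0.02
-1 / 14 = -0.07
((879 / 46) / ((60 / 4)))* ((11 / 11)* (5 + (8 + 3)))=2344 / 115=20.38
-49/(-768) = 49/768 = 0.06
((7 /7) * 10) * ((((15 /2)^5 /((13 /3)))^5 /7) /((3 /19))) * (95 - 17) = 5829232200679676234722137451171875 /1677109231616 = 3475761799404589268693.20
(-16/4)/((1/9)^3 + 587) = -729/106981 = -0.01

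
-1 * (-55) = 55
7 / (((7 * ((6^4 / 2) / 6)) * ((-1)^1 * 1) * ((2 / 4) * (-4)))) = 1 / 216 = 0.00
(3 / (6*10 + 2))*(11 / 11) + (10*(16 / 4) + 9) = 3041 / 62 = 49.05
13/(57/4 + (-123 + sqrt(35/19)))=-85956/718943 - 208 * sqrt(665)/3594715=-0.12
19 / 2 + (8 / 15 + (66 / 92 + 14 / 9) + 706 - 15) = 727922 / 1035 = 703.31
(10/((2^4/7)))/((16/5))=175/128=1.37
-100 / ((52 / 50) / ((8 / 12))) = -64.10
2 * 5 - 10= 0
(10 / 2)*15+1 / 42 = 75.02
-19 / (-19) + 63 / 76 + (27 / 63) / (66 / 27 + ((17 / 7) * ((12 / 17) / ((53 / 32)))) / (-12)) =601621 / 299212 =2.01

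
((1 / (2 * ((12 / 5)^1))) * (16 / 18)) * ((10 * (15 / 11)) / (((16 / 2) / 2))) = 125 / 198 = 0.63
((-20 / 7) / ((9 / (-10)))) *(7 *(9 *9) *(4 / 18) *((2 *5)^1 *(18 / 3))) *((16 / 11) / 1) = 384000 / 11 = 34909.09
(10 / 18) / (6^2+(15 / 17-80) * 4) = -85 / 42912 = -0.00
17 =17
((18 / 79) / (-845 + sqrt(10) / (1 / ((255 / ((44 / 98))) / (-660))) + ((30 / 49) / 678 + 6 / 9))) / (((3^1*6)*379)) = -109150504154083392 / 2759313251216414034165167 + 111245363518212*sqrt(10) / 2759313251216414034165167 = -0.00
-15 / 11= -1.36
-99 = -99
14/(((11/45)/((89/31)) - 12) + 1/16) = -897120/759499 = -1.18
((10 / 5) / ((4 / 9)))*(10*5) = 225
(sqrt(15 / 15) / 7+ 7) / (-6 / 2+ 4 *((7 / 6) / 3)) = -450 / 91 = -4.95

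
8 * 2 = 16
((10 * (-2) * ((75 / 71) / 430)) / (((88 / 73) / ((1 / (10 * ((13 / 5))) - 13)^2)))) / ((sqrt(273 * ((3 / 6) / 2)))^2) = -207263425 / 2065891828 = -0.10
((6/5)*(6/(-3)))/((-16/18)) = 27/10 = 2.70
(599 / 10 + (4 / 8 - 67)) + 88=81.40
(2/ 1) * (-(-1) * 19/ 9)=38/ 9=4.22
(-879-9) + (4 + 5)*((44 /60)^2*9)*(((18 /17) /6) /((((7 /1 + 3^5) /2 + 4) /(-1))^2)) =-697812237 /785825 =-888.00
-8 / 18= -4 / 9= -0.44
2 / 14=1 / 7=0.14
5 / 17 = 0.29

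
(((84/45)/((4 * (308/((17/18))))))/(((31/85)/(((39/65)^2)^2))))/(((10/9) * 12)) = 2601/68200000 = 0.00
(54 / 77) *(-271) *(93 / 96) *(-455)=14743755 / 176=83771.34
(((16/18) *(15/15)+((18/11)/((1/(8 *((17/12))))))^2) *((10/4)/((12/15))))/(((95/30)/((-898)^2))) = 274407694.33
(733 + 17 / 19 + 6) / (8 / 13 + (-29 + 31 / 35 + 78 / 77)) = -27.94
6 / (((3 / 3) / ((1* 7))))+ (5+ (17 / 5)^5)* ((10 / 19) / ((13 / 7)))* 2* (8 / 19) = 444739218 / 2933125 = 151.63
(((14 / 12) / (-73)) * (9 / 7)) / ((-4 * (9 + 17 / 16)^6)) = 6291456 / 1271388024262153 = 0.00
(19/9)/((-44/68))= -323/99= -3.26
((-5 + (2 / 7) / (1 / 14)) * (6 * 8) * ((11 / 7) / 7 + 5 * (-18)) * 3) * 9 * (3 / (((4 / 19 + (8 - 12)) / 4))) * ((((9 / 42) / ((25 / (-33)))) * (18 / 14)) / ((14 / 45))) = 36192746106 / 84035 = 430686.57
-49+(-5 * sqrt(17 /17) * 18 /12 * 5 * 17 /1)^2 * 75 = 121921679 /4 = 30480419.75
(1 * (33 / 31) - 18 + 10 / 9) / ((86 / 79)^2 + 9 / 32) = -881728480 / 81702639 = -10.79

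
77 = 77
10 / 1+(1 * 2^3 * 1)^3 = 522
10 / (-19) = -10 / 19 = -0.53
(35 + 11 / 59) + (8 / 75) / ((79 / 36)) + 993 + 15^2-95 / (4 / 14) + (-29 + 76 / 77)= 16019763481 / 17944850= 892.72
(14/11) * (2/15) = 28/165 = 0.17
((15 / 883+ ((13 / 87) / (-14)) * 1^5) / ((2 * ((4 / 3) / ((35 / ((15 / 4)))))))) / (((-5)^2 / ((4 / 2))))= 6791 / 3841050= 0.00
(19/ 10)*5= 19/ 2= 9.50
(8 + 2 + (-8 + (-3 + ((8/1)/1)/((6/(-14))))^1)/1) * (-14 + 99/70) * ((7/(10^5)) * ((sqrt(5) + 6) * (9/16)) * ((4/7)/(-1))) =-467811/14000000-155937 * sqrt(5)/28000000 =-0.05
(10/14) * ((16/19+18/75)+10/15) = 356/285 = 1.25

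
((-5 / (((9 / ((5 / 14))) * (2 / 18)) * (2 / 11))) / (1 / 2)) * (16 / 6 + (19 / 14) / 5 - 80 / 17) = 347105 / 9996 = 34.72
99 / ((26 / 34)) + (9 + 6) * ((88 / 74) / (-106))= 3296073 / 25493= 129.29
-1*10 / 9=-10 / 9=-1.11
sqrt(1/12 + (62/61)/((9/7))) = sqrt(117059)/366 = 0.93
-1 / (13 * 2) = -0.04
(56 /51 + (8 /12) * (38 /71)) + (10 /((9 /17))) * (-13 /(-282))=3562099 /1531683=2.33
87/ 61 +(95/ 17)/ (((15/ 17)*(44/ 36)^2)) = 41820/ 7381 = 5.67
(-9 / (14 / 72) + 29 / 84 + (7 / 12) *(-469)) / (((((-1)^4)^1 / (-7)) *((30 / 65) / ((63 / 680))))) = 61061 / 136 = 448.98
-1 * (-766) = 766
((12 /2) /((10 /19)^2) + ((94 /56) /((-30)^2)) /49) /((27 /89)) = 476075507 /6667920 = 71.40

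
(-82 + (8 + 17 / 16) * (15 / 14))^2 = 262213249 / 50176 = 5225.87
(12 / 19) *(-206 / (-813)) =824 / 5149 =0.16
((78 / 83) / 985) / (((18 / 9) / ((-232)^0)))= 39 / 81755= 0.00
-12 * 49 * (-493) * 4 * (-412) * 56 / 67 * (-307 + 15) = 7811821860864 / 67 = 116594356132.30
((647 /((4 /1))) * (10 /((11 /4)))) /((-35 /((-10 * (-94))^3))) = -1074775696000 /77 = -13958125922.08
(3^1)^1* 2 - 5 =1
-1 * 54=-54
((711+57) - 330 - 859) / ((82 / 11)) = -4631 / 82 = -56.48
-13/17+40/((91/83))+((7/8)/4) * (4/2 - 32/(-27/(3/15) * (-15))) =1812082261/50122800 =36.15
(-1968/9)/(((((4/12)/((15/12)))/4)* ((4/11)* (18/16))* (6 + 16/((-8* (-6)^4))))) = -1336.64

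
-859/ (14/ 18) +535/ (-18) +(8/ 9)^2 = -1133.36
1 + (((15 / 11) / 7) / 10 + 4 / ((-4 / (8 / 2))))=-459 / 154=-2.98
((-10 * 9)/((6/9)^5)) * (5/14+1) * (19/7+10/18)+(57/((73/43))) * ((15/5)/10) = -864998199/286160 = -3022.78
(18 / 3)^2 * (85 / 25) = 612 / 5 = 122.40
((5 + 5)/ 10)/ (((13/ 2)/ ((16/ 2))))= 16/ 13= 1.23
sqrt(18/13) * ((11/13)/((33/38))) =1.15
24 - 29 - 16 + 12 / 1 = -9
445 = 445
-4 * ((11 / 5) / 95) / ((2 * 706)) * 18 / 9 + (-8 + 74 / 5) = 1140168 / 167675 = 6.80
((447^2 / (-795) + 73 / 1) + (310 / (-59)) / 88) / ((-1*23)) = 122722843 / 15822620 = 7.76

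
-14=-14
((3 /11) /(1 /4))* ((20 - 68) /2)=-288 /11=-26.18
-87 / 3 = -29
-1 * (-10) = 10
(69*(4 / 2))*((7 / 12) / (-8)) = -161 / 16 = -10.06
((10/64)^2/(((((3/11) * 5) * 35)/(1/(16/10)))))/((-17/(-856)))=5885/365568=0.02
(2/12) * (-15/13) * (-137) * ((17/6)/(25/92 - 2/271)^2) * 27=1809646461620/62748517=28839.67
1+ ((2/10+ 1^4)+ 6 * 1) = 41/5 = 8.20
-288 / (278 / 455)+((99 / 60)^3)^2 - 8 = -4084933952309 / 8896000000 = -459.19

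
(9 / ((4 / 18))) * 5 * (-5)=-2025 / 2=-1012.50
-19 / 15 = -1.27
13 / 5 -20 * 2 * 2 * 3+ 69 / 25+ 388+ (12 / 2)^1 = 3984 / 25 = 159.36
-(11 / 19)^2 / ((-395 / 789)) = 95469 / 142595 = 0.67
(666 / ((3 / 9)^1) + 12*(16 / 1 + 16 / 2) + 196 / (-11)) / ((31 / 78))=1946100 / 341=5707.04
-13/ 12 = -1.08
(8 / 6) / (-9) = -4 / 27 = -0.15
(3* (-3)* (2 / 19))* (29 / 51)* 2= -348 / 323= -1.08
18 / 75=6 / 25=0.24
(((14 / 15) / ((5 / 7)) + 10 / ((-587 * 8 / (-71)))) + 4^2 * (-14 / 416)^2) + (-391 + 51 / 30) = -46167967451 / 119043600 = -387.82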